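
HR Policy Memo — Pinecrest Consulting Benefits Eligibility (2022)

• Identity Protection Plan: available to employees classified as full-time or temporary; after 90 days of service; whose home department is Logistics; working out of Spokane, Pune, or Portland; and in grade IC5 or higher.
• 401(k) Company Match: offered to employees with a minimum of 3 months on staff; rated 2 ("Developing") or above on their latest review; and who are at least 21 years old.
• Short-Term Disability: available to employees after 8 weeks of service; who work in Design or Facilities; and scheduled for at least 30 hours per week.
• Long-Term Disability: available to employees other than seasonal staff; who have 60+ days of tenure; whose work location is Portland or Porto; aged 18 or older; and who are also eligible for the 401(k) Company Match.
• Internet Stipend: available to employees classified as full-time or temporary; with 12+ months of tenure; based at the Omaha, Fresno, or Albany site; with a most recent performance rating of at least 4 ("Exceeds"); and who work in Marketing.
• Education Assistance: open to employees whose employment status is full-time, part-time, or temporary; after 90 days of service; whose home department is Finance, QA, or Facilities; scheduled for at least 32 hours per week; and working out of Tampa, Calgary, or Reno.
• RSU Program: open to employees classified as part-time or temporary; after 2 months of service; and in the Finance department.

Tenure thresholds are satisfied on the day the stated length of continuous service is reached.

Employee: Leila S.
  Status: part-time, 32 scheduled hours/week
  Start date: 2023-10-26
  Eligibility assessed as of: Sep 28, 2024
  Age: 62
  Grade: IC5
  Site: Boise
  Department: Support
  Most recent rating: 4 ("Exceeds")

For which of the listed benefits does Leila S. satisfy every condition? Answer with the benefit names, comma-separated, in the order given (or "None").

Service from 2023-10-26 to Sep 28, 2024: 338 days.
Identity Protection Plan — status part-time ✗ (requires full-time or temporary) → not eligible.
401(k) Company Match — service 338 days ≥ 3 months (≈90 days) ✓; rating 4 ≥ 2 ✓; age 62 ≥ 21 ✓ → eligible.
Short-Term Disability — service 338 days ≥ 8 weeks (≈56 days) ✓; dept Support ✗ → not eligible.
Long-Term Disability — status part-time ✓ (not excluded); service 338 days ≥ 60 days ✓; site Boise ✗ (not Portland or Porto) → not eligible.
Internet Stipend — status part-time ✗ (requires full-time or temporary) → not eligible.
Education Assistance — status part-time ✓; service 338 days ≥ 90 days ✓; dept Support ✗ → not eligible.
RSU Program — status part-time ✓; service 338 days ≥ 2 months (≈60 days) ✓; dept Support ✗ → not eligible.

401(k) Company Match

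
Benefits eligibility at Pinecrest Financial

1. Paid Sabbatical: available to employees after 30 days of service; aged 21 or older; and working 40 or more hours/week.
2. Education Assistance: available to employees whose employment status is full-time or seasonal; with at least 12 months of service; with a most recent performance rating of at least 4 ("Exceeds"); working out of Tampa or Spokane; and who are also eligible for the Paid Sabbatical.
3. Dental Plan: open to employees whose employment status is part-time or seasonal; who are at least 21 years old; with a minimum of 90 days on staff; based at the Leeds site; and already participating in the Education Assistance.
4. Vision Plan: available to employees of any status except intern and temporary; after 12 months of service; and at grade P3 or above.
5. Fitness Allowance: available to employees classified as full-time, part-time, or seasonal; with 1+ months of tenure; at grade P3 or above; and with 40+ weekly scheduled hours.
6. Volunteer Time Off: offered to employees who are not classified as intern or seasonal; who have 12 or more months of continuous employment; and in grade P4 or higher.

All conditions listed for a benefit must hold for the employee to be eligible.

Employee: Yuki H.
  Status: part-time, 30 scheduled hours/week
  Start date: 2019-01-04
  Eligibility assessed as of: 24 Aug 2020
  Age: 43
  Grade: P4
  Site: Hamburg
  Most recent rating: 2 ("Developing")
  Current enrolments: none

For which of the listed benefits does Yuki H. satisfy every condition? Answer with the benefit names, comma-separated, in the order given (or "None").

Service from 2019-01-04 to 24 Aug 2020: 598 days.
Paid Sabbatical — service 598 days ≥ 30 days ✓; age 43 ≥ 21 ✓; 30 hrs/wk < 40 ✗ → not eligible.
Education Assistance — status part-time ✗ (requires full-time or seasonal) → not eligible.
Dental Plan — status part-time ✓; age 43 ≥ 21 ✓; service 598 days ≥ 90 days ✓; site Hamburg ✗ (not Leeds) → not eligible.
Vision Plan — status part-time ✓ (not excluded); service 598 days ≥ 12 months (≈360 days) ✓; grade P4 ≥ P3 ✓ → eligible.
Fitness Allowance — status part-time ✓; service 598 days ≥ 1 month (≈30 days) ✓; grade P4 ≥ P3 ✓; 30 hrs/wk < 40 ✗ → not eligible.
Volunteer Time Off — status part-time ✓ (not excluded); service 598 days ≥ 12 months (≈360 days) ✓; grade P4 ≥ P4 ✓ → eligible.

Vision Plan, Volunteer Time Off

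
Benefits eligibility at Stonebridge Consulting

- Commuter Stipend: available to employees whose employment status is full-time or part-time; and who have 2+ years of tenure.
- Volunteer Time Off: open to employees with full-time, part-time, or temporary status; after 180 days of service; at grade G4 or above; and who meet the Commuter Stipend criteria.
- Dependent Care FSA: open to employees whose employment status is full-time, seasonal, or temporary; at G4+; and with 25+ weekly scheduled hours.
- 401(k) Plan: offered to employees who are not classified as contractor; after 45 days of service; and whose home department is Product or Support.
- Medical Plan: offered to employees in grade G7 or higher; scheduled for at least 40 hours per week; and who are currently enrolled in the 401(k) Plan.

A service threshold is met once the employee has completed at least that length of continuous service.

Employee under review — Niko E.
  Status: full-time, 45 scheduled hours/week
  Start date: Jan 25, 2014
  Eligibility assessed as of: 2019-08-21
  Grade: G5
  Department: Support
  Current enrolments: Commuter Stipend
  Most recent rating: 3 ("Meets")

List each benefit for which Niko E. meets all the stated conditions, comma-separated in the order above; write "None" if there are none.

Service from Jan 25, 2014 to 2019-08-21: 2034 days.
Commuter Stipend — status full-time ✓; service 2034 days ≥ 2 years (≈730 days) ✓ → eligible.
Volunteer Time Off — status full-time ✓; service 2034 days ≥ 180 days ✓; grade G5 ≥ G4 ✓; eligible for Commuter Stipend ✓ → eligible.
Dependent Care FSA — status full-time ✓; grade G5 ≥ G4 ✓; 45 hrs/wk ≥ 25 ✓ → eligible.
401(k) Plan — status full-time ✓ (not excluded); service 2034 days ≥ 45 days ✓; dept Support ✓ → eligible.
Medical Plan — grade G5 < G7 ✗ → not eligible.

Commuter Stipend, Volunteer Time Off, Dependent Care FSA, 401(k) Plan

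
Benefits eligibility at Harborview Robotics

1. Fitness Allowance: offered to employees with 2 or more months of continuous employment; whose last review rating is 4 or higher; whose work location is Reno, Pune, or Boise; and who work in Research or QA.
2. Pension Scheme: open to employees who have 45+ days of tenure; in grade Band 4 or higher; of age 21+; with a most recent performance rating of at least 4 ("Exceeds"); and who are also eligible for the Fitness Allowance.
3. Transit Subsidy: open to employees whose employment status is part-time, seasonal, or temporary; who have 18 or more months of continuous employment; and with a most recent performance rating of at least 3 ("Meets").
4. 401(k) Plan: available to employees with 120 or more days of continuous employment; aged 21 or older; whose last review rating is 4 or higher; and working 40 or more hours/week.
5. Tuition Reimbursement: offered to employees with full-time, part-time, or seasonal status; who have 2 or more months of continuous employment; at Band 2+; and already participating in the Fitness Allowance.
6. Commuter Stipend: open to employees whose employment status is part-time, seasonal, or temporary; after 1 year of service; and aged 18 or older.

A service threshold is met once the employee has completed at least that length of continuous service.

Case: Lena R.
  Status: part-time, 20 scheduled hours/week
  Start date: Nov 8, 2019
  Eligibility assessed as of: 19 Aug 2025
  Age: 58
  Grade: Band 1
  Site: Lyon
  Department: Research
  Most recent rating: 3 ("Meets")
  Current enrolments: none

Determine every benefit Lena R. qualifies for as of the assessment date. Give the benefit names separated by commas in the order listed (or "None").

Transit Subsidy, Commuter Stipend

Service from Nov 8, 2019 to 19 Aug 2025: 2111 days.
Fitness Allowance — service 2111 days ≥ 2 months (≈60 days) ✓; rating 3 < 4 ✗ → not eligible.
Pension Scheme — service 2111 days ≥ 45 days ✓; grade Band 1 < Band 4 ✗ → not eligible.
Transit Subsidy — status part-time ✓; service 2111 days ≥ 18 months (≈540 days) ✓; rating 3 ≥ 3 ✓ → eligible.
401(k) Plan — service 2111 days ≥ 120 days ✓; age 58 ≥ 21 ✓; rating 3 < 4 ✗ → not eligible.
Tuition Reimbursement — status part-time ✓; service 2111 days ≥ 2 months (≈60 days) ✓; grade Band 1 < Band 2 ✗ → not eligible.
Commuter Stipend — status part-time ✓; service 2111 days ≥ 1 year (≈365 days) ✓; age 58 ≥ 18 ✓ → eligible.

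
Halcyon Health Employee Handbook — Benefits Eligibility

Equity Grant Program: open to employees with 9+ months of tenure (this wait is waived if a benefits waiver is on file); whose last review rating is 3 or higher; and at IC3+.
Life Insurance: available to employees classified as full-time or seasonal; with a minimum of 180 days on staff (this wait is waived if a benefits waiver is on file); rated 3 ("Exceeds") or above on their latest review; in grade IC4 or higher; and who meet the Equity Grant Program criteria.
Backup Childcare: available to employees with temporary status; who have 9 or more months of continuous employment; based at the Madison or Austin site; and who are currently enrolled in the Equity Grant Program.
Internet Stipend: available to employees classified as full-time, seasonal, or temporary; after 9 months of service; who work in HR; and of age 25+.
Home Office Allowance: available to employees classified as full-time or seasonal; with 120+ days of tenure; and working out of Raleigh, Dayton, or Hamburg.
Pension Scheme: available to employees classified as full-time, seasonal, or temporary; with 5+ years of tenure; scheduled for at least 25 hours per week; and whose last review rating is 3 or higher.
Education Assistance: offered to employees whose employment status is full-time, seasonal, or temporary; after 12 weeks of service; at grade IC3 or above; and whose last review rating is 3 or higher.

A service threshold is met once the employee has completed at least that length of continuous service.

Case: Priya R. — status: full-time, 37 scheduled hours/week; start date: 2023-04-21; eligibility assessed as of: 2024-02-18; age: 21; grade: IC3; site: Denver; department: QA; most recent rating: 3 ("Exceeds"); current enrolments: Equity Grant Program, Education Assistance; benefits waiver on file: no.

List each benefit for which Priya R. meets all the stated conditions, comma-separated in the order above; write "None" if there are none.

Service from 2023-04-21 to 2024-02-18: 303 days.
Equity Grant Program — no waiver, service 303 days ≥ 9 months (≈270 days) ✓; rating 3 ≥ 3 ✓; grade IC3 ≥ IC3 ✓ → eligible.
Life Insurance — status full-time ✓; no waiver, service 303 days ≥ 180 days ✓; rating 3 ≥ 3 ✓; grade IC3 < IC4 ✗ → not eligible.
Backup Childcare — status full-time ✗ (requires temporary) → not eligible.
Internet Stipend — status full-time ✓; service 303 days ≥ 9 months (≈270 days) ✓; dept QA ✗ → not eligible.
Home Office Allowance — status full-time ✓; service 303 days ≥ 120 days ✓; site Denver ✗ (not Raleigh, Dayton, or Hamburg) → not eligible.
Pension Scheme — status full-time ✓; service 303 days < 5 years (≈1825 days) ✗ → not eligible.
Education Assistance — status full-time ✓; service 303 days ≥ 12 weeks (≈84 days) ✓; grade IC3 ≥ IC3 ✓; rating 3 ≥ 3 ✓ → eligible.

Equity Grant Program, Education Assistance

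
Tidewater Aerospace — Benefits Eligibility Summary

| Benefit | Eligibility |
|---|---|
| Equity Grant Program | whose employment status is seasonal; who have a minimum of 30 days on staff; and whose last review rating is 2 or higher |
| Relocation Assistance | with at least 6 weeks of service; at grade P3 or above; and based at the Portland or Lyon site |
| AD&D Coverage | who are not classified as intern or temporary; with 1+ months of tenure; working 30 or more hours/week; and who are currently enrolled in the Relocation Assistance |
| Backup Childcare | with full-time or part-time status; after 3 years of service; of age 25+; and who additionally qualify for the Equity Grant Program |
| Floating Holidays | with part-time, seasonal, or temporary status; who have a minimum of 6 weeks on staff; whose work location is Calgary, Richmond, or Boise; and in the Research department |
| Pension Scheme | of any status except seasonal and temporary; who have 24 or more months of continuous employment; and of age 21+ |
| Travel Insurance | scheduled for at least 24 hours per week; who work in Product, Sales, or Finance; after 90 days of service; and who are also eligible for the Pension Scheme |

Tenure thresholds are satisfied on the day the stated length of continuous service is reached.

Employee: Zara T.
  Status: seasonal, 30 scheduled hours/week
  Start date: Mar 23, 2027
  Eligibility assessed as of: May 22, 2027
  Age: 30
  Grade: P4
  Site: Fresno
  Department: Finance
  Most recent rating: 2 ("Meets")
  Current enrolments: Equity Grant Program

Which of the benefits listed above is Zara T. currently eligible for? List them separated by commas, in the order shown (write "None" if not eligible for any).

Service from Mar 23, 2027 to May 22, 2027: 60 days.
Equity Grant Program — status seasonal ✓; service 60 days ≥ 30 days ✓; rating 2 ≥ 2 ✓ → eligible.
Relocation Assistance — service 60 days ≥ 6 weeks (≈42 days) ✓; grade P4 ≥ P3 ✓; site Fresno ✗ (not Portland or Lyon) → not eligible.
AD&D Coverage — status seasonal ✓ (not excluded); service 60 days ≥ 1 month (≈30 days) ✓; 30 hrs/wk ≥ 30 ✓; not enrolled in Relocation Assistance ✗ → not eligible.
Backup Childcare — status seasonal ✗ (requires full-time or part-time) → not eligible.
Floating Holidays — status seasonal ✓; service 60 days ≥ 6 weeks (≈42 days) ✓; site Fresno ✗ (not Calgary, Richmond, or Boise) → not eligible.
Pension Scheme — status seasonal ✗ (excluded) → not eligible.
Travel Insurance — 30 hrs/wk ≥ 24 ✓; dept Finance ✓; service 60 days < 90 days ✗ → not eligible.

Equity Grant Program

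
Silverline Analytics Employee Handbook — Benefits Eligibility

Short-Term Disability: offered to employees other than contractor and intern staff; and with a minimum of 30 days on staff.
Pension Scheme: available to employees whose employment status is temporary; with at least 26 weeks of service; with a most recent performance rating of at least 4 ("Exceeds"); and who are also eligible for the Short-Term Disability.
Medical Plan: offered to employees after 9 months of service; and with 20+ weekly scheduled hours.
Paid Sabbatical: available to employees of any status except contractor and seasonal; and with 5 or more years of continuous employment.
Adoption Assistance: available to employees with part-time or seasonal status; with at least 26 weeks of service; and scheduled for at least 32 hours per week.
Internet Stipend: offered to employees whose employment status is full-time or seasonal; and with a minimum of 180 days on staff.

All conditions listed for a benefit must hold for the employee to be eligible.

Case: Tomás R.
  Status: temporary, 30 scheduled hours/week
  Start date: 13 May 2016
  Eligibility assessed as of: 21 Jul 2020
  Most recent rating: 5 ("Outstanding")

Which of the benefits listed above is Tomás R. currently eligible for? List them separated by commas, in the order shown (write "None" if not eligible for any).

Service from 13 May 2016 to 21 Jul 2020: 1530 days.
Short-Term Disability — status temporary ✓ (not excluded); service 1530 days ≥ 30 days ✓ → eligible.
Pension Scheme — status temporary ✓; service 1530 days ≥ 26 weeks (≈182 days) ✓; rating 5 ≥ 4 ✓; eligible for Short-Term Disability ✓ → eligible.
Medical Plan — service 1530 days ≥ 9 months (≈270 days) ✓; 30 hrs/wk ≥ 20 ✓ → eligible.
Paid Sabbatical — status temporary ✓ (not excluded); service 1530 days < 5 years (≈1825 days) ✗ → not eligible.
Adoption Assistance — status temporary ✗ (requires part-time or seasonal) → not eligible.
Internet Stipend — status temporary ✗ (requires full-time or seasonal) → not eligible.

Short-Term Disability, Pension Scheme, Medical Plan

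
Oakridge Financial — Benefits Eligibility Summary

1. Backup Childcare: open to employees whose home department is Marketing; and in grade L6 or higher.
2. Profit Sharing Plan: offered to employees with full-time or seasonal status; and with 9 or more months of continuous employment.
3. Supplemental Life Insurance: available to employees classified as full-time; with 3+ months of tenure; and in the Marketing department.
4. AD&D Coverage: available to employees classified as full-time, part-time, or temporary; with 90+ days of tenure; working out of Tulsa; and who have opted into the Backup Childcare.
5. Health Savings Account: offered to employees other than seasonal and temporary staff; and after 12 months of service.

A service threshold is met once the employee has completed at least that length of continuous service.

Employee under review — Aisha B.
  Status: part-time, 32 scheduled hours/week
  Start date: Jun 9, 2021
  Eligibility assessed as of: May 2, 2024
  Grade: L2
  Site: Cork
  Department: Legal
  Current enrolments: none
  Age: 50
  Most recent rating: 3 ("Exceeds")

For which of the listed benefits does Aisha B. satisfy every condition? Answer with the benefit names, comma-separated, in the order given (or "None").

Health Savings Account

Service from Jun 9, 2021 to May 2, 2024: 1058 days.
Backup Childcare — dept Legal ✗ → not eligible.
Profit Sharing Plan — status part-time ✗ (requires full-time or seasonal) → not eligible.
Supplemental Life Insurance — status part-time ✗ (requires full-time) → not eligible.
AD&D Coverage — status part-time ✓; service 1058 days ≥ 90 days ✓; site Cork ✗ (not Tulsa) → not eligible.
Health Savings Account — status part-time ✓ (not excluded); service 1058 days ≥ 12 months (≈360 days) ✓ → eligible.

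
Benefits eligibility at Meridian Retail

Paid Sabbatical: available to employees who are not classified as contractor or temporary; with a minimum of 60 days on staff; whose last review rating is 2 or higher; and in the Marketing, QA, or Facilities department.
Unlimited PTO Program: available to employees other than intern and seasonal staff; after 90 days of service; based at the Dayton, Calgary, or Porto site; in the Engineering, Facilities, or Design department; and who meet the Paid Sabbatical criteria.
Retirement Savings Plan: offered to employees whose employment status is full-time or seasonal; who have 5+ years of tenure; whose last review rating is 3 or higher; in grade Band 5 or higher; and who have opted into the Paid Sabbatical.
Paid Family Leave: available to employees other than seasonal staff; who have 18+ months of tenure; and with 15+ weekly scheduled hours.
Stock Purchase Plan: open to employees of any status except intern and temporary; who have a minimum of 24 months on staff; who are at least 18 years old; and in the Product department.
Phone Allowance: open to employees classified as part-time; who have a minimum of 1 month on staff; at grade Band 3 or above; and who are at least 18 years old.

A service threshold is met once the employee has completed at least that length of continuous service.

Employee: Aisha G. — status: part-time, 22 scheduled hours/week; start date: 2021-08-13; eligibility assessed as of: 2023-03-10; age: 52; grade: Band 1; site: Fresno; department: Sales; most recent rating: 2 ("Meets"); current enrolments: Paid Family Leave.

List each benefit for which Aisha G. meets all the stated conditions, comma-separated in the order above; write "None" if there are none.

Service from 2021-08-13 to 2023-03-10: 574 days.
Paid Sabbatical — status part-time ✓ (not excluded); service 574 days ≥ 60 days ✓; rating 2 ≥ 2 ✓; dept Sales ✗ → not eligible.
Unlimited PTO Program — status part-time ✓ (not excluded); service 574 days ≥ 90 days ✓; site Fresno ✗ (not Dayton, Calgary, or Porto) → not eligible.
Retirement Savings Plan — status part-time ✗ (requires full-time or seasonal) → not eligible.
Paid Family Leave — status part-time ✓ (not excluded); service 574 days ≥ 18 months (≈540 days) ✓; 22 hrs/wk ≥ 15 ✓ → eligible.
Stock Purchase Plan — status part-time ✓ (not excluded); service 574 days < 24 months (≈720 days) ✗ → not eligible.
Phone Allowance — status part-time ✓; service 574 days ≥ 1 month (≈30 days) ✓; grade Band 1 < Band 3 ✗ → not eligible.

Paid Family Leave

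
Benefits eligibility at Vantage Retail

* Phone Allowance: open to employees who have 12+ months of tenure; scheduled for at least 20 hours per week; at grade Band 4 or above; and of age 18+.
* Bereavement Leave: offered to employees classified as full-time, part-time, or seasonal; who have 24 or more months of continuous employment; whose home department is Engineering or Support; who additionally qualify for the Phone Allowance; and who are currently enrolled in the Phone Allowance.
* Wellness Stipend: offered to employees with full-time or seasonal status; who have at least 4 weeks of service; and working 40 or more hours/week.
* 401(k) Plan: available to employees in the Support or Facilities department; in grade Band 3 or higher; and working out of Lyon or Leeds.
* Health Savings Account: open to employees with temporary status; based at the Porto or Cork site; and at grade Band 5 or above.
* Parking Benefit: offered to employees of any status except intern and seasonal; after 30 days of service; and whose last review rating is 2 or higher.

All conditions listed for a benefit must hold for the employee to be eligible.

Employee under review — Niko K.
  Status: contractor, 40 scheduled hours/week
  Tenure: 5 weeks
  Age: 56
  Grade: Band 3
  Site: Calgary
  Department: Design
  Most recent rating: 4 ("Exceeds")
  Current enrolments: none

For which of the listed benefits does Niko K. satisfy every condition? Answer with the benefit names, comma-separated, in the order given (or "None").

Parking Benefit

Phone Allowance — service 5 weeks < 12 months (≈360 days) ✗ → not eligible.
Bereavement Leave — status contractor ✗ (requires full-time, part-time, or seasonal) → not eligible.
Wellness Stipend — status contractor ✗ (requires full-time or seasonal) → not eligible.
401(k) Plan — dept Design ✗ → not eligible.
Health Savings Account — status contractor ✗ (requires temporary) → not eligible.
Parking Benefit — status contractor ✓ (not excluded); service 5 weeks ≥ 30 days ✓; rating 4 ≥ 2 ✓ → eligible.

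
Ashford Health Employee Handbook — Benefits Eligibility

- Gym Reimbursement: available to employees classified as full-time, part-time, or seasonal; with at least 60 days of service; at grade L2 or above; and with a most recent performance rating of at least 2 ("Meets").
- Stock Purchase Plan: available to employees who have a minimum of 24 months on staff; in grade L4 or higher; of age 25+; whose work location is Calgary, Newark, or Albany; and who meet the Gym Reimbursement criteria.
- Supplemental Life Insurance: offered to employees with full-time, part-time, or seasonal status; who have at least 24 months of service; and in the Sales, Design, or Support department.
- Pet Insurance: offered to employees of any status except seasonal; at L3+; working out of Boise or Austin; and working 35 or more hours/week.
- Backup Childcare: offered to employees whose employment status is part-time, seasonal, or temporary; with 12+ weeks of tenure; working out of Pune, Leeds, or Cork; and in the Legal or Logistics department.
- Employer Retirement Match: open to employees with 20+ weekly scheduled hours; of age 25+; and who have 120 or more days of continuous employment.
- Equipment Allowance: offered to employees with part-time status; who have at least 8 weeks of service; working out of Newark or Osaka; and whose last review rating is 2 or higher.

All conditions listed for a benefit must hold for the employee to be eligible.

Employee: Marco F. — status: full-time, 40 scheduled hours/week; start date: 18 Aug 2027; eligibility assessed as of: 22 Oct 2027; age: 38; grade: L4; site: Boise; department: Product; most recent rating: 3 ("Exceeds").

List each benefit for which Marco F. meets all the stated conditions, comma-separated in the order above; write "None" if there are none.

Service from 18 Aug 2027 to 22 Oct 2027: 65 days.
Gym Reimbursement — status full-time ✓; service 65 days ≥ 60 days ✓; grade L4 ≥ L2 ✓; rating 3 ≥ 2 ✓ → eligible.
Stock Purchase Plan — service 65 days < 24 months (≈720 days) ✗ → not eligible.
Supplemental Life Insurance — status full-time ✓; service 65 days < 24 months (≈720 days) ✗ → not eligible.
Pet Insurance — status full-time ✓ (not excluded); grade L4 ≥ L3 ✓; site Boise ✓; 40 hrs/wk ≥ 35 ✓ → eligible.
Backup Childcare — status full-time ✗ (requires part-time, seasonal, or temporary) → not eligible.
Employer Retirement Match — 40 hrs/wk ≥ 20 ✓; age 38 ≥ 25 ✓; service 65 days < 120 days ✗ → not eligible.
Equipment Allowance — status full-time ✗ (requires part-time) → not eligible.

Gym Reimbursement, Pet Insurance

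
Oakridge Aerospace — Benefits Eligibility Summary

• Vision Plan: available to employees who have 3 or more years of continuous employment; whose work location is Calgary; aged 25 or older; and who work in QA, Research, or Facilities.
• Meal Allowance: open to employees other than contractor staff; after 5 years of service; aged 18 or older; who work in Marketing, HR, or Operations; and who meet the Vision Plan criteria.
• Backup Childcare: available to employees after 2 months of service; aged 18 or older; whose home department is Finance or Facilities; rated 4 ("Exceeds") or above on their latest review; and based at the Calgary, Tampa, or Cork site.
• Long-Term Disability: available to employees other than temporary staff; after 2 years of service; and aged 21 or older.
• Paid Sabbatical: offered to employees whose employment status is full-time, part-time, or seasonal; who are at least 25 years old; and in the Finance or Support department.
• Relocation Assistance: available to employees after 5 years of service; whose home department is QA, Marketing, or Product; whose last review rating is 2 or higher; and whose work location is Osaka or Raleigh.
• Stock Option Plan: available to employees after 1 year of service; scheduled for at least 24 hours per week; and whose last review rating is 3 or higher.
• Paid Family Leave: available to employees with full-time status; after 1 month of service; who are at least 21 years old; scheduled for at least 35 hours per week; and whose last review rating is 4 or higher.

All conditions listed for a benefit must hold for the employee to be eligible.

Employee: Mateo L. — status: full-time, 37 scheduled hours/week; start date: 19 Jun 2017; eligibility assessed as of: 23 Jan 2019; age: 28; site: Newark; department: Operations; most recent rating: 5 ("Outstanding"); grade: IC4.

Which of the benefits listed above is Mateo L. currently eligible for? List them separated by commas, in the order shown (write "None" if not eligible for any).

Service from 19 Jun 2017 to 23 Jan 2019: 583 days.
Vision Plan — service 583 days < 3 years (≈1095 days) ✗ → not eligible.
Meal Allowance — status full-time ✓ (not excluded); service 583 days < 5 years (≈1825 days) ✗ → not eligible.
Backup Childcare — service 583 days ≥ 2 months (≈60 days) ✓; age 28 ≥ 18 ✓; dept Operations ✗ → not eligible.
Long-Term Disability — status full-time ✓ (not excluded); service 583 days < 2 years (≈730 days) ✗ → not eligible.
Paid Sabbatical — status full-time ✓; age 28 ≥ 25 ✓; dept Operations ✗ → not eligible.
Relocation Assistance — service 583 days < 5 years (≈1825 days) ✗ → not eligible.
Stock Option Plan — service 583 days ≥ 1 year (≈365 days) ✓; 37 hrs/wk ≥ 24 ✓; rating 5 ≥ 3 ✓ → eligible.
Paid Family Leave — status full-time ✓; service 583 days ≥ 1 month (≈30 days) ✓; age 28 ≥ 21 ✓; 37 hrs/wk ≥ 35 ✓; rating 5 ≥ 4 ✓ → eligible.

Stock Option Plan, Paid Family Leave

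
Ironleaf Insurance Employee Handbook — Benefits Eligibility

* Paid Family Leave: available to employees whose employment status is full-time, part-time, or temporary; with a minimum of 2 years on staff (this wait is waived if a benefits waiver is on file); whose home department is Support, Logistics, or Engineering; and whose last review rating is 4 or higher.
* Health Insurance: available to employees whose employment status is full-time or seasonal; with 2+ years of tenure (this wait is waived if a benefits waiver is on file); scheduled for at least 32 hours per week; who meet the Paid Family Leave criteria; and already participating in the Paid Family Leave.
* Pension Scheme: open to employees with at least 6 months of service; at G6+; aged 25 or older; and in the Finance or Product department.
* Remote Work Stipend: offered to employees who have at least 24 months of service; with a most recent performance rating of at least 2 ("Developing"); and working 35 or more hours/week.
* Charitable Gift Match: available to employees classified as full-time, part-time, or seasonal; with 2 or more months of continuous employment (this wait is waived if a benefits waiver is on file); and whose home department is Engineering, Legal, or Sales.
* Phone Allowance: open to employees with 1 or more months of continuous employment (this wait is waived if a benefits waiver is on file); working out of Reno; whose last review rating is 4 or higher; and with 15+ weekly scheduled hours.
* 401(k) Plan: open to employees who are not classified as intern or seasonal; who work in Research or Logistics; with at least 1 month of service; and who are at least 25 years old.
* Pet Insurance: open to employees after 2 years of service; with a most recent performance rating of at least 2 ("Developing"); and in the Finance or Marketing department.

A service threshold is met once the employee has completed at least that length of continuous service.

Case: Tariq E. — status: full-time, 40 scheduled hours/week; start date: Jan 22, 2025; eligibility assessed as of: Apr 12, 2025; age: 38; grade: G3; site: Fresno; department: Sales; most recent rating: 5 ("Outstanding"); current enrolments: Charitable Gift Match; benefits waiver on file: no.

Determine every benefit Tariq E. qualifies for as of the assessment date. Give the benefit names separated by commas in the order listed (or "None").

Service from Jan 22, 2025 to Apr 12, 2025: 80 days.
Paid Family Leave — status full-time ✓; no waiver, service 80 days < 2 years (≈730 days) ✗ → not eligible.
Health Insurance — status full-time ✓; no waiver, service 80 days < 2 years (≈730 days) ✗ → not eligible.
Pension Scheme — service 80 days < 6 months (≈180 days) ✗ → not eligible.
Remote Work Stipend — service 80 days < 24 months (≈720 days) ✗ → not eligible.
Charitable Gift Match — status full-time ✓; no waiver, service 80 days ≥ 2 months (≈60 days) ✓; dept Sales ✓ → eligible.
Phone Allowance — no waiver, service 80 days ≥ 1 month (≈30 days) ✓; site Fresno ✗ (not Reno) → not eligible.
401(k) Plan — status full-time ✓ (not excluded); dept Sales ✗ → not eligible.
Pet Insurance — service 80 days < 2 years (≈730 days) ✗ → not eligible.

Charitable Gift Match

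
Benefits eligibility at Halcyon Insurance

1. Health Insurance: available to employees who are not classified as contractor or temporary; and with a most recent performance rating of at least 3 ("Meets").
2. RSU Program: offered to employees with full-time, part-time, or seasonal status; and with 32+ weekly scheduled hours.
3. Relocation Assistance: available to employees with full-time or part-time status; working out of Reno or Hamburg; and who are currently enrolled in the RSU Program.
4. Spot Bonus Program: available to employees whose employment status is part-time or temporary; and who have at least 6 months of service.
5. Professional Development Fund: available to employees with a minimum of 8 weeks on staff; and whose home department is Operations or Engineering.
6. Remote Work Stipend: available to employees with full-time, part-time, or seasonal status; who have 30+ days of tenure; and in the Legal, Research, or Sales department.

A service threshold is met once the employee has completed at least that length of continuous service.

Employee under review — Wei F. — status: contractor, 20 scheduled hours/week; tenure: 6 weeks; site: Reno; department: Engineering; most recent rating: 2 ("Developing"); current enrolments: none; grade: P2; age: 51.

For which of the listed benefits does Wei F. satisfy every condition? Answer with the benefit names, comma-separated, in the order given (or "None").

Health Insurance — status contractor ✗ (excluded) → not eligible.
RSU Program — status contractor ✗ (requires full-time, part-time, or seasonal) → not eligible.
Relocation Assistance — status contractor ✗ (requires full-time or part-time) → not eligible.
Spot Bonus Program — status contractor ✗ (requires part-time or temporary) → not eligible.
Professional Development Fund — service 6 weeks < 8 weeks ✗ → not eligible.
Remote Work Stipend — status contractor ✗ (requires full-time, part-time, or seasonal) → not eligible.

None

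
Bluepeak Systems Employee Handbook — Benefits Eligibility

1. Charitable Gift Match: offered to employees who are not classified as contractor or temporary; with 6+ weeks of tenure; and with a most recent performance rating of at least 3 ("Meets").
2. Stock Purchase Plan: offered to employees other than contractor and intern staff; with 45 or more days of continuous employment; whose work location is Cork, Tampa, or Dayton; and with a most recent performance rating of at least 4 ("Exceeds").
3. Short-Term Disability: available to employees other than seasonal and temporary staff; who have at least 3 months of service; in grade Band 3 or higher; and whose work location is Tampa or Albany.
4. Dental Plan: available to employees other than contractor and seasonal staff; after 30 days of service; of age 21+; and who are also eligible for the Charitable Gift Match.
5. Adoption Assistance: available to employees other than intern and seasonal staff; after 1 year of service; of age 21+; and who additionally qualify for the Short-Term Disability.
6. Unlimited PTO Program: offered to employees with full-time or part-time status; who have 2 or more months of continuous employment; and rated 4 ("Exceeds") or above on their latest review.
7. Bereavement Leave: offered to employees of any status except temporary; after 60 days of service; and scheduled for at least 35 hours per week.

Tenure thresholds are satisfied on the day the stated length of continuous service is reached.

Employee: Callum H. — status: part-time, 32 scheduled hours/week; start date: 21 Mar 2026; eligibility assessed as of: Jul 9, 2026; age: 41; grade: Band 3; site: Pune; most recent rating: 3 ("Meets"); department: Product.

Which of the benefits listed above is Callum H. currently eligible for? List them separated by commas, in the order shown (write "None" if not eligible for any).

Service from 21 Mar 2026 to Jul 9, 2026: 110 days.
Charitable Gift Match — status part-time ✓ (not excluded); service 110 days ≥ 6 weeks (≈42 days) ✓; rating 3 ≥ 3 ✓ → eligible.
Stock Purchase Plan — status part-time ✓ (not excluded); service 110 days ≥ 45 days ✓; site Pune ✗ (not Cork, Tampa, or Dayton) → not eligible.
Short-Term Disability — status part-time ✓ (not excluded); service 110 days ≥ 3 months (≈90 days) ✓; grade Band 3 ≥ Band 3 ✓; site Pune ✗ (not Tampa or Albany) → not eligible.
Dental Plan — status part-time ✓ (not excluded); service 110 days ≥ 30 days ✓; age 41 ≥ 21 ✓; eligible for Charitable Gift Match ✓ → eligible.
Adoption Assistance — status part-time ✓ (not excluded); service 110 days < 1 year (≈365 days) ✗ → not eligible.
Unlimited PTO Program — status part-time ✓; service 110 days ≥ 2 months (≈60 days) ✓; rating 3 < 4 ✗ → not eligible.
Bereavement Leave — status part-time ✓ (not excluded); service 110 days ≥ 60 days ✓; 32 hrs/wk < 35 ✗ → not eligible.

Charitable Gift Match, Dental Plan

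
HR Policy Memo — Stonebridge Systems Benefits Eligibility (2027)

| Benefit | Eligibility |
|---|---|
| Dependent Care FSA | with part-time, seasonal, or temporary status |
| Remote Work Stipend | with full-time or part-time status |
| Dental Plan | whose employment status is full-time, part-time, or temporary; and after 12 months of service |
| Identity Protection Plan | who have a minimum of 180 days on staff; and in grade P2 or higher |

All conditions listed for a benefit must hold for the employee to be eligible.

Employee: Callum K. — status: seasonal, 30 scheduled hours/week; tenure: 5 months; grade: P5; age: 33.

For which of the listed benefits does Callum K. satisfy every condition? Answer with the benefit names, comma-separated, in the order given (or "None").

Dependent Care FSA — status seasonal ✓ → eligible.
Remote Work Stipend — status seasonal ✗ (requires full-time or part-time) → not eligible.
Dental Plan — status seasonal ✗ (requires full-time, part-time, or temporary) → not eligible.
Identity Protection Plan — service 5 months < 180 days ✗ → not eligible.

Dependent Care FSA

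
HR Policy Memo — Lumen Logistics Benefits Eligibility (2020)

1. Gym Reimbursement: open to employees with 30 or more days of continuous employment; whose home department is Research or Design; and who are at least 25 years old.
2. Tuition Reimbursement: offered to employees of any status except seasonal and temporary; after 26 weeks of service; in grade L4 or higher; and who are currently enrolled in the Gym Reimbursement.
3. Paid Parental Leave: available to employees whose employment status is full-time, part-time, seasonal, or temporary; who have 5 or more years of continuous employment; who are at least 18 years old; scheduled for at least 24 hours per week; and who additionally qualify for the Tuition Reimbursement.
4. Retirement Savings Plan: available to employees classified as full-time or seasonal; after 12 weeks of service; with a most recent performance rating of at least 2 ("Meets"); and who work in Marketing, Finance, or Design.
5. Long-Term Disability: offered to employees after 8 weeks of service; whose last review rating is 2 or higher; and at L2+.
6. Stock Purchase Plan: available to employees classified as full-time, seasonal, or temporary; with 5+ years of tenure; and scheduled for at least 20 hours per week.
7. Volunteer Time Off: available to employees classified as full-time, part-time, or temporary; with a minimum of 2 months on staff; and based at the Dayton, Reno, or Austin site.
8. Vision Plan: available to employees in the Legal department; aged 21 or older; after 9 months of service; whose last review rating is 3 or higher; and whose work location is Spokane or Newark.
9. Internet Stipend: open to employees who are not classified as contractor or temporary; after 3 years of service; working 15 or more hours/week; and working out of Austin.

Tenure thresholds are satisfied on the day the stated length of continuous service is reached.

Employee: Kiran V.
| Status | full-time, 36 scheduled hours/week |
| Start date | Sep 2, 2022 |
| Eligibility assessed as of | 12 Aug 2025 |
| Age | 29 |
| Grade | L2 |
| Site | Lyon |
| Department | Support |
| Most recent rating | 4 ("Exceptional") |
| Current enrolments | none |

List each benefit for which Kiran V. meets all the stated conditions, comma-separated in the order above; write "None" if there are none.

Long-Term Disability

Service from Sep 2, 2022 to 12 Aug 2025: 1075 days.
Gym Reimbursement — service 1075 days ≥ 30 days ✓; dept Support ✗ → not eligible.
Tuition Reimbursement — status full-time ✓ (not excluded); service 1075 days ≥ 26 weeks (≈182 days) ✓; grade L2 < L4 ✗ → not eligible.
Paid Parental Leave — status full-time ✓; service 1075 days < 5 years (≈1825 days) ✗ → not eligible.
Retirement Savings Plan — status full-time ✓; service 1075 days ≥ 12 weeks (≈84 days) ✓; rating 4 ≥ 2 ✓; dept Support ✗ → not eligible.
Long-Term Disability — service 1075 days ≥ 8 weeks (≈56 days) ✓; rating 4 ≥ 2 ✓; grade L2 ≥ L2 ✓ → eligible.
Stock Purchase Plan — status full-time ✓; service 1075 days < 5 years (≈1825 days) ✗ → not eligible.
Volunteer Time Off — status full-time ✓; service 1075 days ≥ 2 months (≈60 days) ✓; site Lyon ✗ (not Dayton, Reno, or Austin) → not eligible.
Vision Plan — dept Support ✗ → not eligible.
Internet Stipend — status full-time ✓ (not excluded); service 1075 days < 3 years (≈1095 days) ✗ → not eligible.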